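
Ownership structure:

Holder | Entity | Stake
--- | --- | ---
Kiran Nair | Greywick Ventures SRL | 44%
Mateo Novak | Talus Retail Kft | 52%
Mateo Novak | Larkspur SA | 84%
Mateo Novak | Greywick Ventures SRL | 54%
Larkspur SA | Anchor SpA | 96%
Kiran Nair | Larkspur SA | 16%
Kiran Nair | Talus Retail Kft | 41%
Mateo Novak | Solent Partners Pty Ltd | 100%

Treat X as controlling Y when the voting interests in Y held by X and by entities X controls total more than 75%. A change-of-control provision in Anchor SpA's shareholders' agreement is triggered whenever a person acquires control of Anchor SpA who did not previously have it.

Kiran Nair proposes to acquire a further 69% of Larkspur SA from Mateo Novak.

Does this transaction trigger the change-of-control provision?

The purchase adds only to Kiran's holdings (Mateo's stake shrinks), so Kiran is the only person who could newly come to control Anchor.
Kiran's largest direct stake is 44% in Greywick, which does not meet the threshold, so Kiran controls no company.
Neither Kiran nor any entity Kiran controls holds any voting interest in Anchor.
So before the transaction, Kiran does not control Anchor.
After the purchase, Kiran's direct stake in Larkspur rises to 16% + 69% = 85%, and Mateo's stake falls to 15%.
Kiran holds 85% of Larkspur, so Kiran controls Larkspur.
Larkspur holds 96% of Anchor, so Kiran controls Anchor.
Kiran did not control Anchor before and does after, so the clause is triggered.

Yes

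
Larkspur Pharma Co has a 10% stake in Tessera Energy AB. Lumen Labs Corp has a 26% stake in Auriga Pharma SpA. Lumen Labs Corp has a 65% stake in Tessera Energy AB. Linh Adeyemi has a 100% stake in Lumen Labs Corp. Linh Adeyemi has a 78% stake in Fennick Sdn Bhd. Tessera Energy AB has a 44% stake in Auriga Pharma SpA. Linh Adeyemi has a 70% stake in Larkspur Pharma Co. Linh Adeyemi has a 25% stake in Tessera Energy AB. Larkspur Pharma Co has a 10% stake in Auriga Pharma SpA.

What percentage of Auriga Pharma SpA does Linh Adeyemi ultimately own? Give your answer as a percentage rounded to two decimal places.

75.68%

Linh reaches Auriga along 5 paths.
Via Larkspur → Tessera: 70% × 10% × 44% = 3.08%.
Via Tessera: 25% × 44% = 11%.
Via Lumen → Tessera: 100% × 65% × 44% = 28.6%.
Via Lumen: 100% × 26% = 26%.
Via Larkspur: 70% × 10% = 7%.
Total: 3.08% + 11% + 28.6% + 26% + 7% = 75.68%.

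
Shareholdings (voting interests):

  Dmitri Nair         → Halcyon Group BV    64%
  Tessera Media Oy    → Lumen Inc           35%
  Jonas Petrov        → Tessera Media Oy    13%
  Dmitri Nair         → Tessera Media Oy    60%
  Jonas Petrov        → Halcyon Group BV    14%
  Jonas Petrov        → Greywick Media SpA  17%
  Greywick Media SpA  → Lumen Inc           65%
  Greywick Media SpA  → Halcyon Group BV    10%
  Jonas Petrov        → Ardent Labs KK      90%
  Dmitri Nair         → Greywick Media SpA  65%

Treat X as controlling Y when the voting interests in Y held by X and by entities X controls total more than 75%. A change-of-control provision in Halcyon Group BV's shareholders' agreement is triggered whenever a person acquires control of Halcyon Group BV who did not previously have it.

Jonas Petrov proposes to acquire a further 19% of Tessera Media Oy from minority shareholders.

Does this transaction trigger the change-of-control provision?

The purchase changes only Jonas's holdings, so Jonas is the only person who could newly come to control Halcyon.
Jonas holds 90% of Ardent, so Jonas controls Ardent.
In Halcyon, Jonas's side holds only 14%, not > 75%.
So before the transaction, Jonas does not control Halcyon.
After the purchase, Jonas's direct stake in Tessera rises to 13% + 19% = 32%.
Jonas's side now holds 32% of Tessera, not > 75%, so Jonas still does not control Tessera.
After the transaction, Jonas's side holds 14% of Halcyon, not > 75%, so Jonas still does not control Halcyon.
No new person acquires control, so the clause is not triggered.

No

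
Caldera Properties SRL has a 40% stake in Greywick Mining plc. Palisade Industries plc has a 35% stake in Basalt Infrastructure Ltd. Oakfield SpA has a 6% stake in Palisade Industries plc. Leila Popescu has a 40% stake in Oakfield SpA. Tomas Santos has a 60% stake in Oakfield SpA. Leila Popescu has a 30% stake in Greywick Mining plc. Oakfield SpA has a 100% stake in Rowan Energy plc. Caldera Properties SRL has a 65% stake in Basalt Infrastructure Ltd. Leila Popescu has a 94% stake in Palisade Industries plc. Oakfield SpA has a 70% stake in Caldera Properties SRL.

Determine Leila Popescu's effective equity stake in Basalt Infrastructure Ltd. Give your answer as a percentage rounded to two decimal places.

51.94%

Leila reaches Basalt along 3 paths.
Via Palisade: 94% × 35% = 32.9%.
Via Oakfield → Palisade: 40% × 6% × 35% = 0.84%.
Via Oakfield → Caldera: 40% × 70% × 65% = 18.2%.
Total: 32.9% + 0.84% + 18.2% = 51.94%.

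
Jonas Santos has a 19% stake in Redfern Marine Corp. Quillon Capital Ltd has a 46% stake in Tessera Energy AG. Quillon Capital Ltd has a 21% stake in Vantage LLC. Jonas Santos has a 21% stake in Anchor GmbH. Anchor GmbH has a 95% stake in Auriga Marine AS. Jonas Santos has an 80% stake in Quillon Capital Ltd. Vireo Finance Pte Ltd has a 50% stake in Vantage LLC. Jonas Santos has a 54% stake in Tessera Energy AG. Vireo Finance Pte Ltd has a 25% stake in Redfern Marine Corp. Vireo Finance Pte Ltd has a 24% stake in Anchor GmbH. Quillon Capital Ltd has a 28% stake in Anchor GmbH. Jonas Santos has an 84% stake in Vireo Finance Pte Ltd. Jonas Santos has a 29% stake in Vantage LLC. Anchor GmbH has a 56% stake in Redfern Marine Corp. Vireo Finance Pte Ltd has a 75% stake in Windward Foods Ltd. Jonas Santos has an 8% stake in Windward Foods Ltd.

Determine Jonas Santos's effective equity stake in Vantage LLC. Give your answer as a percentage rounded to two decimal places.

87.80%

Jonas reaches Vantage along 3 paths.
Via Quillon: 80% × 21% = 16.8%.
Direct stake: 29% = 29%.
Via Vireo: 84% × 50% = 42%.
Total: 16.8% + 29% + 42% = 87.8%.
Rounded: 87.80%.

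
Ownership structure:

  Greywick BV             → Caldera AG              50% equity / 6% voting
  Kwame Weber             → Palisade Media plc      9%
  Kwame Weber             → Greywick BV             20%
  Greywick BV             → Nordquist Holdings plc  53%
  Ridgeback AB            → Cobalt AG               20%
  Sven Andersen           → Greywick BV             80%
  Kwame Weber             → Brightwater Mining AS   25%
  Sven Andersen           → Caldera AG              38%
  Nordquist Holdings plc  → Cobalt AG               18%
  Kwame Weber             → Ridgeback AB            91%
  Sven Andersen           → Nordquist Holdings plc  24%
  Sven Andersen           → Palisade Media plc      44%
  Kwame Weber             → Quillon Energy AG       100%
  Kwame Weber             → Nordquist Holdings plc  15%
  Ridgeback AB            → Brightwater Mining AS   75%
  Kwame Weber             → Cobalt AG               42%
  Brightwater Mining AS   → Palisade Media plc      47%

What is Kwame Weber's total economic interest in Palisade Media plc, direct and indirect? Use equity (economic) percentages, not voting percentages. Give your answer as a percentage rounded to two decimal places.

Kwame reaches Palisade along 3 paths.
Via Ridgeback → Brightwater: 91% × 75% × 47% = 32.0775%.
Via Brightwater: 25% × 47% = 11.75%.
Direct stake: 9% = 9%.
Total: 32.0775% + 11.75% + 9% = 52.8275%.
Rounded: 52.83%.

52.83%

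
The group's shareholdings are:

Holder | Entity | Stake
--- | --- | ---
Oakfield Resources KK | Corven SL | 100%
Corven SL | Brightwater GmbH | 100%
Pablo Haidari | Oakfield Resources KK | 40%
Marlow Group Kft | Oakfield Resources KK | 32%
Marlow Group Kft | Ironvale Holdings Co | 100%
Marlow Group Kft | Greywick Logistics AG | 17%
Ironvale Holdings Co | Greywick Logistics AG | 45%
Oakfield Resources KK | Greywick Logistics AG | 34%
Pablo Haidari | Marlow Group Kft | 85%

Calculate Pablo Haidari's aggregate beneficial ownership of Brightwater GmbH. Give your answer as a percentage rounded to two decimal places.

Pablo reaches Brightwater along 2 paths.
Via Marlow → Oakfield → Corven: 85% × 32% × 100% × 100% = 27.2%.
Via Oakfield → Corven: 40% × 100% × 100% = 40%.
Total: 27.2% + 40% = 67.2%.
Rounded: 67.20%.

67.20%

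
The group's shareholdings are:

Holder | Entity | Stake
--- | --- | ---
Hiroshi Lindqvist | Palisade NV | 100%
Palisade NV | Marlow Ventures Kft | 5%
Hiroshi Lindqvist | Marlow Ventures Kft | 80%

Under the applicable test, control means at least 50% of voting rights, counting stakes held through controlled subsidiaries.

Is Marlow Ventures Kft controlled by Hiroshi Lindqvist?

Yes

Hiroshi holds 100% of Palisade, so Hiroshi controls Palisade.
Hiroshi and Palisade together hold 80% + 5% = 85% of Marlow, so Hiroshi controls Marlow.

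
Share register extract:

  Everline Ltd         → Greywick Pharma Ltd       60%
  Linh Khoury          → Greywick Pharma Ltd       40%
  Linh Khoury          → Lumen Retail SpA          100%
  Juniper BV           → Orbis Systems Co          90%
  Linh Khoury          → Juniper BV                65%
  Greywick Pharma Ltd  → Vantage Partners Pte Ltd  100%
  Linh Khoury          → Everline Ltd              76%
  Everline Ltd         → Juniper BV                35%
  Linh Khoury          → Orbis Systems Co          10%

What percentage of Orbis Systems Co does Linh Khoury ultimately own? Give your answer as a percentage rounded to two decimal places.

Linh reaches Orbis along 3 paths.
Direct stake: 10% = 10%.
Via Juniper: 65% × 90% = 58.5%.
Via Everline → Juniper: 76% × 35% × 90% = 23.94%.
Total: 10% + 58.5% + 23.94% = 92.44%.

92.44%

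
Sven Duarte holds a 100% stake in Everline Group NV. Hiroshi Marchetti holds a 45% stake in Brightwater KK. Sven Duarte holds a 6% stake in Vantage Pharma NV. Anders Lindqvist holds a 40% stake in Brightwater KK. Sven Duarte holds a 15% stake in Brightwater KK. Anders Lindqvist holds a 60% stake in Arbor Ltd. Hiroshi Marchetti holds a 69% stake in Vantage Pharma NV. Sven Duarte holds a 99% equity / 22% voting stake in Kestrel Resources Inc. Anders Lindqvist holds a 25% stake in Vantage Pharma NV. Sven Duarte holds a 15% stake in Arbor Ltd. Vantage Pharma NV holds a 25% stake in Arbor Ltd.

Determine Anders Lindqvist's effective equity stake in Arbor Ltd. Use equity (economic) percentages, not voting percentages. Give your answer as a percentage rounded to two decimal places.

66.25%

Anders reaches Arbor along 2 paths.
Via Vantage: 25% × 25% = 6.25%.
Direct stake: 60% = 60%.
Total: 6.25% + 60% = 66.25%.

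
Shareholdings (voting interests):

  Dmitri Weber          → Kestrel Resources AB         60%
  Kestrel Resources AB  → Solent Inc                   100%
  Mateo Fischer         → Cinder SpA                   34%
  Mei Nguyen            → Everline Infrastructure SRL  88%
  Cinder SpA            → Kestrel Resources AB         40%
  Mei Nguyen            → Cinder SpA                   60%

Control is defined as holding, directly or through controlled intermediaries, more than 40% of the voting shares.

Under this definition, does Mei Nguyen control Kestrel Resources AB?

No

Mei holds 60% of Cinder, so Mei controls Cinder.
Mei holds 88% of Everline, so Mei controls Everline.
In Kestrel, Mei's side holds only 40%, not > 40%.
So Mei does not control Kestrel.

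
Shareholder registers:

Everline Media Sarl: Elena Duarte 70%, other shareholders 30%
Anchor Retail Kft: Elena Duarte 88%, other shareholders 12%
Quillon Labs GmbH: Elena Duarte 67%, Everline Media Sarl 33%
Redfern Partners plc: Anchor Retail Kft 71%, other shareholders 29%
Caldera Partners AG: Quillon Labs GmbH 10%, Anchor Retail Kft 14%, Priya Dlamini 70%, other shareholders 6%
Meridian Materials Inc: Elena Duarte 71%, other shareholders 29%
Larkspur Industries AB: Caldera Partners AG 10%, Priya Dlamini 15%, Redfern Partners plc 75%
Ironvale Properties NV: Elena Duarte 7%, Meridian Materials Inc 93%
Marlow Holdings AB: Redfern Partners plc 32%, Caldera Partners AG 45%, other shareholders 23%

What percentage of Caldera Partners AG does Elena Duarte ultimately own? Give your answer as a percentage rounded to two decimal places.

Elena reaches Caldera along 3 paths.
Via Quillon: 67% × 10% = 6.7%.
Via Everline → Quillon: 70% × 33% × 10% = 2.31%.
Via Anchor: 88% × 14% = 12.32%.
Total: 6.7% + 2.31% + 12.32% = 21.33%.

21.33%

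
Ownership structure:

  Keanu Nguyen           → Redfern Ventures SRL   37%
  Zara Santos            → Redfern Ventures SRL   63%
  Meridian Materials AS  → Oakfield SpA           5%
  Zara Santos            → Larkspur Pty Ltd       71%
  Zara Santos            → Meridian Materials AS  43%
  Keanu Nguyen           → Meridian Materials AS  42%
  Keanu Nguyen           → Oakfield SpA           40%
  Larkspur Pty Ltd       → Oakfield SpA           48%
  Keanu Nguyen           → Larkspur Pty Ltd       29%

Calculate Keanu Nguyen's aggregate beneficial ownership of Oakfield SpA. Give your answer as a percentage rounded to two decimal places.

Keanu reaches Oakfield along 3 paths.
Via Larkspur: 29% × 48% = 13.92%.
Direct stake: 40% = 40%.
Via Meridian: 42% × 5% = 2.1%.
Total: 13.92% + 40% + 2.1% = 56.02%.

56.02%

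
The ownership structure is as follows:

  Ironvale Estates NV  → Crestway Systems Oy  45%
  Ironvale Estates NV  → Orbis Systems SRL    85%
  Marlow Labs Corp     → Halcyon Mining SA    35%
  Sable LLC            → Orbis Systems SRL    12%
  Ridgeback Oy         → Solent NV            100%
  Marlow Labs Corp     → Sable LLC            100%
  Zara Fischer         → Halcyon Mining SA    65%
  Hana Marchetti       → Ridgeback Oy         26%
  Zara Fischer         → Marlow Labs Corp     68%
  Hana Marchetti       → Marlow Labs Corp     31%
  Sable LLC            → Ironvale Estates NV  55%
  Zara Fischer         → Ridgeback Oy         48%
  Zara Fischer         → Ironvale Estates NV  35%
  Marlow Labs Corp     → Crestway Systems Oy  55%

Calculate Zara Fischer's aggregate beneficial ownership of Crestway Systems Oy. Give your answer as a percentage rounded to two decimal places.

69.98%

Zara reaches Crestway along 3 paths.
Via Marlow: 68% × 55% = 37.4%.
Via Marlow → Sable → Ironvale: 68% × 100% × 55% × 45% = 16.83%.
Via Ironvale: 35% × 45% = 15.75%.
Total: 37.4% + 16.83% + 15.75% = 69.98%.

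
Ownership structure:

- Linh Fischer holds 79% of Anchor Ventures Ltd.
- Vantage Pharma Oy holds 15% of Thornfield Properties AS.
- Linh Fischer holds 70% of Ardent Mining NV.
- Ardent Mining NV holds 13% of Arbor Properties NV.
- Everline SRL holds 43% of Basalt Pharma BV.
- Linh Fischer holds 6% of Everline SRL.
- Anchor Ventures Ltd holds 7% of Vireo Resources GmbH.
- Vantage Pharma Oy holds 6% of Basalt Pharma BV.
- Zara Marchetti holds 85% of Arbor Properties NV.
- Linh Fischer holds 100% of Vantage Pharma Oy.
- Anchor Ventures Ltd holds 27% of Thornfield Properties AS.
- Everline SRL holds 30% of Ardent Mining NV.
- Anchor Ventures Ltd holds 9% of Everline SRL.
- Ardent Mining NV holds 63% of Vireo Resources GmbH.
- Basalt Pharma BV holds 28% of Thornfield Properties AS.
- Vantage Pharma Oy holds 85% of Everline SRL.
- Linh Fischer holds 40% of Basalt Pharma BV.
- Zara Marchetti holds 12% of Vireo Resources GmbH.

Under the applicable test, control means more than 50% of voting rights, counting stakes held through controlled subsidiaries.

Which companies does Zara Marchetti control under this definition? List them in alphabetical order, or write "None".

Zara holds 85% of Arbor, so Zara controls Arbor.
No other company's threshold is met.

Arbor Properties NV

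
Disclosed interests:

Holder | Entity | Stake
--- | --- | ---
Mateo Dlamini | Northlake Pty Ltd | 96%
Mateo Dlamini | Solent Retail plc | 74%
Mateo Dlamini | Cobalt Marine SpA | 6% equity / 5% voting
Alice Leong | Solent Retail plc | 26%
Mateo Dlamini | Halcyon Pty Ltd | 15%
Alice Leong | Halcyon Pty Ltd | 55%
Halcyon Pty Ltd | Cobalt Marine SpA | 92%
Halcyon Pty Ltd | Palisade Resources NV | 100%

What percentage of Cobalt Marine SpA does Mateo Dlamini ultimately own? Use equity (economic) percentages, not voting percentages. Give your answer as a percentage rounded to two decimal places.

19.80%

Mateo reaches Cobalt along 2 paths.
Direct stake: 6% = 6%.
Via Halcyon: 15% × 92% = 13.8%.
Total: 6% + 13.8% = 19.8%.
Rounded: 19.80%.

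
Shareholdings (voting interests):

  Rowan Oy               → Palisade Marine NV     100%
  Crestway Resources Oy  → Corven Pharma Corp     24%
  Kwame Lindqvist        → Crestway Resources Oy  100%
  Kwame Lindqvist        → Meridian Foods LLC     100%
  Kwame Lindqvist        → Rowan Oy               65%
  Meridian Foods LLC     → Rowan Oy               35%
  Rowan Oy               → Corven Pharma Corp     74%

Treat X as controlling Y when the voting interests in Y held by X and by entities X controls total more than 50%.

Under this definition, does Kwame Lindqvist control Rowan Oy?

Kwame holds 100% of Meridian, so Kwame controls Meridian.
Meridian and Kwame together hold 35% + 65% = 100% of Rowan, so Kwame controls Rowan.

Yes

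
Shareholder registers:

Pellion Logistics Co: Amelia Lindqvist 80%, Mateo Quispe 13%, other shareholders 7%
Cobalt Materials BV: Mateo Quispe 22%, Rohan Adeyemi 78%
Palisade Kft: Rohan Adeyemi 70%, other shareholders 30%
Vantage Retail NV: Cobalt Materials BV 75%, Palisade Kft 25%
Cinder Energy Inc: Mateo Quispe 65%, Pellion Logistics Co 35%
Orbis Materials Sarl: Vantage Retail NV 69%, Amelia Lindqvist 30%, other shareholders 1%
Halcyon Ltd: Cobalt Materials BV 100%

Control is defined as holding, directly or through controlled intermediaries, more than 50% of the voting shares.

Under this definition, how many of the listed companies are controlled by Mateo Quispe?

1

Mateo holds 65% of Cinder, so Mateo controls Cinder.
No other company's threshold is met.
Mateo controls 1 company.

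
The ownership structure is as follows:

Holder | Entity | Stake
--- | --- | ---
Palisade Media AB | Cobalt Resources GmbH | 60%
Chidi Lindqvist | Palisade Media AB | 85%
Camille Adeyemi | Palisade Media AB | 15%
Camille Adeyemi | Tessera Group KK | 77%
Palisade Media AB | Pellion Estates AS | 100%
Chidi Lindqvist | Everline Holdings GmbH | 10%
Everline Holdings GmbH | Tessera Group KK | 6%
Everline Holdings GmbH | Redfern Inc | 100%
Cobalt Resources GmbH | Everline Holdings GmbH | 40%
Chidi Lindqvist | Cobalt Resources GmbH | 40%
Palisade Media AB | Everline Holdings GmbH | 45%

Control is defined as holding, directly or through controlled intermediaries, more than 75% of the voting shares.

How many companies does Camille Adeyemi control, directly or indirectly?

1

Camille holds 77% of Tessera, so Camille controls Tessera.
No other company's threshold is met.
Camille controls 1 company.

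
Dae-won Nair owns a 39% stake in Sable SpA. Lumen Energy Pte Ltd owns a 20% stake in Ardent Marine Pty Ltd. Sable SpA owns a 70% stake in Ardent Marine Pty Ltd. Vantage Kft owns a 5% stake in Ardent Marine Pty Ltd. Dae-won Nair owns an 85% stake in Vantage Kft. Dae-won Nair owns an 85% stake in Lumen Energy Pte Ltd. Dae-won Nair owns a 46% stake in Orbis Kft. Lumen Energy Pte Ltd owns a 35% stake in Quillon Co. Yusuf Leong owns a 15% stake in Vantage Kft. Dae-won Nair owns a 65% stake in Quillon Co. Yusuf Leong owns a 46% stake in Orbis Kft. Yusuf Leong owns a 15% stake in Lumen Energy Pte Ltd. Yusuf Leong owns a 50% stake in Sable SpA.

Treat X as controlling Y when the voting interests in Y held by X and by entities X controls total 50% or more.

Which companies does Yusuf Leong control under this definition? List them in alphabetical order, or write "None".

Yusuf holds 50% of Sable, so Yusuf controls Sable.
Sable holds 70% of Ardent, so Yusuf controls Ardent.
No other company's threshold is met.

Ardent Marine Pty Ltd, Sable SpA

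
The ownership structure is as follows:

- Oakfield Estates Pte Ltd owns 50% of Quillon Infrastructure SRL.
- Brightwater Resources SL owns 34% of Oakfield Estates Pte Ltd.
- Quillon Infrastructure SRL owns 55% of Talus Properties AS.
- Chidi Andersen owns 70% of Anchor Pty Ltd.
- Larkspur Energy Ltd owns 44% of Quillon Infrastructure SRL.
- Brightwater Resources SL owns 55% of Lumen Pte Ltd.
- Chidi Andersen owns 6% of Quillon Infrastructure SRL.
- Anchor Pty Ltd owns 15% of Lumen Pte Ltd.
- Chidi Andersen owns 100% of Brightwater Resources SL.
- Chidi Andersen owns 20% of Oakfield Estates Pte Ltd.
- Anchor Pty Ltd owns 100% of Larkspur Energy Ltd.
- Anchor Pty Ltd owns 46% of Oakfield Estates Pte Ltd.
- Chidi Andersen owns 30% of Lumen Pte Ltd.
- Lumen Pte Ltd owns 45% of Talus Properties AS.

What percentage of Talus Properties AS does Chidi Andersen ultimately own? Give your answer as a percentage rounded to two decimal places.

86.92%

Chidi reaches Talus along 8 paths.
Via Brightwater → Lumen: 100% × 55% × 45% = 24.75%.
Via Anchor → Lumen: 70% × 15% × 45% = 4.725%.
Via Lumen: 30% × 45% = 13.5%.
Via Anchor → Larkspur → Quillon: 70% × 100% × 44% × 55% = 16.94%.
Via Quillon: 6% × 55% = 3.3%.
Via Anchor → Oakfield → Quillon: 70% × 46% × 50% × 55% = 8.855%.
Via Brightwater → Oakfield → Quillon: 100% × 34% × 50% × 55% = 9.35%.
Via Oakfield → Quillon: 20% × 50% × 55% = 5.5%.
Total: 24.75% + 4.725% + 13.5% + 16.94% + 3.3% + 8.855% + 9.35% + 5.5% = 86.92%.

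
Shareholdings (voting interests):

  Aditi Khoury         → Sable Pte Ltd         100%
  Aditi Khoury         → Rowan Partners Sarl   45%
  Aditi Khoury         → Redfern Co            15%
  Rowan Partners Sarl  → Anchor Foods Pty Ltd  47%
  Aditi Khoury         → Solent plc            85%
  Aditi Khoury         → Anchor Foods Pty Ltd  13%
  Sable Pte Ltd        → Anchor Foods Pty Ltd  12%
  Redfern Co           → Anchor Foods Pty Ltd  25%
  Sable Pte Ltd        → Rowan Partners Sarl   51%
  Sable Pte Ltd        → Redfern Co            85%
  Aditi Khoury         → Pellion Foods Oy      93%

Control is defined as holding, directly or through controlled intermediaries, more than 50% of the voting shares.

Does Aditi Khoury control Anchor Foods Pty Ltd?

Aditi holds 100% of Sable, so Aditi controls Sable.
Aditi and Sable together hold 15% + 85% = 100% of Redfern, so Aditi controls Redfern.
Aditi and Sable together hold 45% + 51% = 96% of Rowan, so Aditi controls Rowan.
Rowan and Aditi and Redfern and Sable together hold 47% + 13% + 25% + 12% = 97% of Anchor, so Aditi controls Anchor.

Yes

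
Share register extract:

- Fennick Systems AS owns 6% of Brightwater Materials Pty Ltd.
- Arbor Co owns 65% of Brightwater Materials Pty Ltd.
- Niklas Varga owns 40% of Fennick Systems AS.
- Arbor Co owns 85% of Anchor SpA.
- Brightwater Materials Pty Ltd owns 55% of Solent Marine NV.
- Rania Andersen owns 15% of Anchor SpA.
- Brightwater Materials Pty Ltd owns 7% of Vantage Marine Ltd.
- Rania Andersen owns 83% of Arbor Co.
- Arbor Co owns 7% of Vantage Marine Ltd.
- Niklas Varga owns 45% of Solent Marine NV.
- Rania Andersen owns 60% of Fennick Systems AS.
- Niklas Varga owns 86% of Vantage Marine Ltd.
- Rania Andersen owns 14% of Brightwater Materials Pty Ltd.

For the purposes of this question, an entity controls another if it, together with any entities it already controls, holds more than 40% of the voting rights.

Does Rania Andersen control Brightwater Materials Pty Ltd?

Rania holds 60% of Fennick, so Rania controls Fennick.
Rania holds 83% of Arbor, so Rania controls Arbor.
Rania and Fennick and Arbor together hold 14% + 6% + 65% = 85% of Brightwater, so Rania controls Brightwater.

Yes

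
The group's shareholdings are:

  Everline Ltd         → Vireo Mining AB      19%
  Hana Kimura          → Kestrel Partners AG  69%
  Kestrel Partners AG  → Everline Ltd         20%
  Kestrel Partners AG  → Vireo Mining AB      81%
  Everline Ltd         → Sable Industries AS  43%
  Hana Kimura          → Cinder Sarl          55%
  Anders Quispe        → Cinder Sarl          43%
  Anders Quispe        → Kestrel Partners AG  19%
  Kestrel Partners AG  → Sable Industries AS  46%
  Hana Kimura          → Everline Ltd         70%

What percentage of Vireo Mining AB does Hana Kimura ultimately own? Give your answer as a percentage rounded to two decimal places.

Hana reaches Vireo along 3 paths.
Via Kestrel: 69% × 81% = 55.89%.
Via Everline: 70% × 19% = 13.3%.
Via Kestrel → Everline: 69% × 20% × 19% = 2.622%.
Total: 55.89% + 13.3% + 2.622% = 71.812%.
Rounded: 71.81%.

71.81%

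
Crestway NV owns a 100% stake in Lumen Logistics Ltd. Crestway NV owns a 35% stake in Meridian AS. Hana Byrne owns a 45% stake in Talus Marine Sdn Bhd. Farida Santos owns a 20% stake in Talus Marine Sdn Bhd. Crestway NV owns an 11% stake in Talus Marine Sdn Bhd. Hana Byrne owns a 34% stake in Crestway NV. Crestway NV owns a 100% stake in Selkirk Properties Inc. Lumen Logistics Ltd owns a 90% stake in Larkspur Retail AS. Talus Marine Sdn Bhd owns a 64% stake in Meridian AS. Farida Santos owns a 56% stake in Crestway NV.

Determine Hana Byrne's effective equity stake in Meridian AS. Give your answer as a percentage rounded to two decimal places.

Hana reaches Meridian along 3 paths.
Via Crestway: 34% × 35% = 11.9%.
Via Crestway → Talus: 34% × 11% × 64% = 2.3936%.
Via Talus: 45% × 64% = 28.8%.
Total: 11.9% + 2.3936% + 28.8% = 43.0936%.
Rounded: 43.09%.

43.09%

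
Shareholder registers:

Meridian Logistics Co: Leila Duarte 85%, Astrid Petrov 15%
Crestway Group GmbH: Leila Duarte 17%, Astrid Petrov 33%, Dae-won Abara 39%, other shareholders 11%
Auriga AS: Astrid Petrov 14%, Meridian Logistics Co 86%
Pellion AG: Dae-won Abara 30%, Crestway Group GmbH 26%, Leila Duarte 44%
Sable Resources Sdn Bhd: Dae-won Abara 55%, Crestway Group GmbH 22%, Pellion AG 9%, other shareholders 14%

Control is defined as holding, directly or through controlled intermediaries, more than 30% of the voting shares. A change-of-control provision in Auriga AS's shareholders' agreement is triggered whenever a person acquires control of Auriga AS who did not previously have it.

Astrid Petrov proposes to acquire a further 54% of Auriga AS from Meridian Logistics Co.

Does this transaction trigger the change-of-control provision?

The purchase adds only to Astrid's holdings (Meridian's stake shrinks), so Astrid is the only person who could newly come to control Auriga.
Astrid holds 33% of Crestway, so Astrid controls Crestway.
In Auriga, Astrid's side holds only 14%, not > 30%.
So before the transaction, Astrid does not control Auriga.
After the purchase, Astrid's direct stake in Auriga rises to 14% + 54% = 68%, and Meridian's stake falls to 32%.
Astrid holds 68% of Auriga, so Astrid controls Auriga.
Astrid did not control Auriga before and does after, so the clause is triggered.

Yes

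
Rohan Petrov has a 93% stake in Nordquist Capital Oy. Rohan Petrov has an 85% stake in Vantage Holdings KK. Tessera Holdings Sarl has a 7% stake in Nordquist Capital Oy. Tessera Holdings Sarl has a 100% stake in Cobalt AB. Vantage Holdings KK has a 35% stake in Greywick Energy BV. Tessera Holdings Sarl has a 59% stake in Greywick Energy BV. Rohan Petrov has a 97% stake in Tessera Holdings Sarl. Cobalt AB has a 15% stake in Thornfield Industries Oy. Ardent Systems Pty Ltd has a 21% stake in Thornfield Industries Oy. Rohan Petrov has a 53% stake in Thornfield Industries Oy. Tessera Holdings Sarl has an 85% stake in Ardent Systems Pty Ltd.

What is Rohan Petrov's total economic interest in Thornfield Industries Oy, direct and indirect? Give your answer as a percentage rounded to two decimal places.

84.86%

Rohan reaches Thornfield along 3 paths.
Via Tessera → Cobalt: 97% × 100% × 15% = 14.55%.
Direct stake: 53% = 53%.
Via Tessera → Ardent: 97% × 85% × 21% = 17.3145%.
Total: 14.55% + 53% + 17.3145% = 84.8645%.
Rounded: 84.86%.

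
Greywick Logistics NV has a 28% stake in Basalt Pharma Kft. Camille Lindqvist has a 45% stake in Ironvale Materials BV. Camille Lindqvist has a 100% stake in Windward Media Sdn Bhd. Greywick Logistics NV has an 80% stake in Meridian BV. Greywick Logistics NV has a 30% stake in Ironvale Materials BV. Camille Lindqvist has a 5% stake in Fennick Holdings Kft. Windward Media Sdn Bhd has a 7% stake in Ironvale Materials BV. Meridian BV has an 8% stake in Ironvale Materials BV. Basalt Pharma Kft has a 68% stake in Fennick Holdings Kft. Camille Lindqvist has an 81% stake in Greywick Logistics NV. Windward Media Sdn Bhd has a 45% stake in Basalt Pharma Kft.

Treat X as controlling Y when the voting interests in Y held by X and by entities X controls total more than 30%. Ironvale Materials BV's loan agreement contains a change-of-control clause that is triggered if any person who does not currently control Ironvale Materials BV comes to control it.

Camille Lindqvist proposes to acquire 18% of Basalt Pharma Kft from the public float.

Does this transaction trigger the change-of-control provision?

No

The purchase changes only Camille's holdings, so Camille is the only person who could newly come to control Ironvale.
Camille holds 81% of Greywick, so Camille controls Greywick.
Greywick holds 80% of Meridian, so Camille controls Meridian.
Camille holds 100% of Windward, so Camille controls Windward.
Greywick and Meridian and Camille and Windward together hold 30% + 8% + 45% + 7% = 90% of Ironvale, so Camille controls Ironvale.
So Camille already controls Ironvale before the transaction.
After the purchase, Camille holds 18% of Basalt directly.
Camille controlled Ironvale already, so this is not a new person acquiring control; every other person's position is unchanged or reduced.
No new person acquires control, so the clause is not triggered.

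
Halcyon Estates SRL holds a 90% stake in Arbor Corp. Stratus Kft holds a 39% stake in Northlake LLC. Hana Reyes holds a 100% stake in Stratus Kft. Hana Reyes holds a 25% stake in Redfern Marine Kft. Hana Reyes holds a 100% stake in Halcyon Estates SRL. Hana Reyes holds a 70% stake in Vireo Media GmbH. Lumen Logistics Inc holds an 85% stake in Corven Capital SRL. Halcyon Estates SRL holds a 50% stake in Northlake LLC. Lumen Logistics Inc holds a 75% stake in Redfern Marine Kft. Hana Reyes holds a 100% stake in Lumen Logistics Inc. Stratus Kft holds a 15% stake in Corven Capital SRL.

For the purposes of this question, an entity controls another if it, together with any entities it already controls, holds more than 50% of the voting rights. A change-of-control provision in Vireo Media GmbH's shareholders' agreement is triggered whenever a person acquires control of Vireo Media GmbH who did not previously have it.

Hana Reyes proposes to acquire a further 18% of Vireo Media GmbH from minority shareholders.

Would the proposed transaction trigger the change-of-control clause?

No

The purchase changes only Hana's holdings, so Hana is the only person who could newly come to control Vireo.
Hana holds 70% of Vireo, so Hana controls Vireo.
So Hana already controls Vireo before the transaction.
After the purchase, Hana's direct stake in Vireo rises to 70% + 18% = 88%.
Hana controlled Vireo already, so this is not a new person acquiring control; every other person's position is unchanged or reduced.
No new person acquires control, so the clause is not triggered.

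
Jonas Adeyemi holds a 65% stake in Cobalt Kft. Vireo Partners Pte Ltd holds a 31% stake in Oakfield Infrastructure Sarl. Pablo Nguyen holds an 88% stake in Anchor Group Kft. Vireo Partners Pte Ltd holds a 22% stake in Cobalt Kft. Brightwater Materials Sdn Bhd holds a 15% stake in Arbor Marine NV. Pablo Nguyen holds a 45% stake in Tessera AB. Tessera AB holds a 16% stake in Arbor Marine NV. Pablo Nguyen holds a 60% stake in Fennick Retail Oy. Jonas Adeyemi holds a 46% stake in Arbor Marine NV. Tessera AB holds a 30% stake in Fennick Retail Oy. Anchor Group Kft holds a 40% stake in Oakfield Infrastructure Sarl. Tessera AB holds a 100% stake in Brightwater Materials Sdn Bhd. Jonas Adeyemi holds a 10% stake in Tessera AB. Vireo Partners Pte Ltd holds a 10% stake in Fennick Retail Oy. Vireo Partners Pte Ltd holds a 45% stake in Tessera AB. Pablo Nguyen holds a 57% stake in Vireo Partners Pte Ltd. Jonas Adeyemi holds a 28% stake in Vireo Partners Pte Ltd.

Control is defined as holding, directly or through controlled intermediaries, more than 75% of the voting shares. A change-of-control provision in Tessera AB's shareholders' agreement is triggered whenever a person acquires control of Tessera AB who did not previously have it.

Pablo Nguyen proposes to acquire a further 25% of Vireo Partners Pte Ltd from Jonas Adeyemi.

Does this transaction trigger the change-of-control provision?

The purchase adds only to Pablo's holdings (Jonas's stake shrinks), so Pablo is the only person who could newly come to control Tessera.
Pablo holds 88% of Anchor, so Pablo controls Anchor.
In Tessera, Pablo's side holds only 45%, not > 75%.
So before the transaction, Pablo does not control Tessera.
After the purchase, Pablo's direct stake in Vireo rises to 57% + 25% = 82%, and Jonas's stake falls to 3%.
Pablo holds 82% of Vireo, so Pablo controls Vireo.
Vireo and Pablo together hold 45% + 45% = 90% of Tessera, so Pablo controls Tessera.
Pablo did not control Tessera before and does after, so the clause is triggered.

Yes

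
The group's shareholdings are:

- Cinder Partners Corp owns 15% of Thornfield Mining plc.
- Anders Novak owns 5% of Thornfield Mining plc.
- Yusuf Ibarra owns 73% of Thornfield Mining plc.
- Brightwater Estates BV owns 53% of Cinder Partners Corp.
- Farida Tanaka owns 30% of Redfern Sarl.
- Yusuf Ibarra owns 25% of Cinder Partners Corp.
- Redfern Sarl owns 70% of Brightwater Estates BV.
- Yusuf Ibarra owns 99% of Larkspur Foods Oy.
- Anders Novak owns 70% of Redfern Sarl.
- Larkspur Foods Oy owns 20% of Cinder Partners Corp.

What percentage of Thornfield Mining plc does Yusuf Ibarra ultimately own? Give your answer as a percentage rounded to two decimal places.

79.72%

Yusuf reaches Thornfield along 3 paths.
Direct stake: 73% = 73%.
Via Cinder: 25% × 15% = 3.75%.
Via Larkspur → Cinder: 99% × 20% × 15% = 2.97%.
Total: 73% + 3.75% + 2.97% = 79.72%.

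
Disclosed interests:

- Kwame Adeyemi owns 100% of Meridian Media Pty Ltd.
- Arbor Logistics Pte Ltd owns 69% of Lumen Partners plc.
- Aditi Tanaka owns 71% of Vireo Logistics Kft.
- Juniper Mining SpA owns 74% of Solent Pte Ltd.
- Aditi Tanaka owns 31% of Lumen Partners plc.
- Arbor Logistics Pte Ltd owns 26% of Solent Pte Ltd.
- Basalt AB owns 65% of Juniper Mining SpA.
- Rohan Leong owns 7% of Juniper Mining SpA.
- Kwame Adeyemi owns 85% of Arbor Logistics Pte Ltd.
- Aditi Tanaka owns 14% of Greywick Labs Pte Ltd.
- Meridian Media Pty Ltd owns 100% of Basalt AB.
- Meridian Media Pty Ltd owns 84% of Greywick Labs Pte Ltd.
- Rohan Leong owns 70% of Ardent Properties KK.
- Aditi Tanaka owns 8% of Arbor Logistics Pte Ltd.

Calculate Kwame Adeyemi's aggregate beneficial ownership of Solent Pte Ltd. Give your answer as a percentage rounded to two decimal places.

Kwame reaches Solent along 2 paths.
Via Arbor: 85% × 26% = 22.1%.
Via Meridian → Basalt → Juniper: 100% × 100% × 65% × 74% = 48.1%.
Total: 22.1% + 48.1% = 70.2%.
Rounded: 70.20%.

70.20%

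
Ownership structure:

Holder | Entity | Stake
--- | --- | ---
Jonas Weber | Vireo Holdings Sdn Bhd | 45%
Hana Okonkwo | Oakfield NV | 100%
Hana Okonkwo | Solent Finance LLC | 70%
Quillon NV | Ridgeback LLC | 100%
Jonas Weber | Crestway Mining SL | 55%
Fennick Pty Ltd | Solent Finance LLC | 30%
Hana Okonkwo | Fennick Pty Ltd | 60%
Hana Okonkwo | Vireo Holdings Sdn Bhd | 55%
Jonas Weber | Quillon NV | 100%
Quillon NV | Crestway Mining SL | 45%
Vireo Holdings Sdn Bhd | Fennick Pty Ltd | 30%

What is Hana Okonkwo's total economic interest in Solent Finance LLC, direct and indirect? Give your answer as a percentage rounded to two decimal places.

92.95%

Hana reaches Solent along 3 paths.
Direct stake: 70% = 70%.
Via Vireo → Fennick: 55% × 30% × 30% = 4.95%.
Via Fennick: 60% × 30% = 18%.
Total: 70% + 4.95% + 18% = 92.95%.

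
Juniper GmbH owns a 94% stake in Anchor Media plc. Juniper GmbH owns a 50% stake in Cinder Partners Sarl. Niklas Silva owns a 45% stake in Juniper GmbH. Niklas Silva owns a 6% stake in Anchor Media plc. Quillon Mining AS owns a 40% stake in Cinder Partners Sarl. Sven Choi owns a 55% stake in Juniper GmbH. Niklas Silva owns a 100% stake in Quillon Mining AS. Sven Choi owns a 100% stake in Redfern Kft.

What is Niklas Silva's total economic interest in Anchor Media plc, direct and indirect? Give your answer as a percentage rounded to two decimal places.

48.30%

Niklas reaches Anchor along 2 paths.
Direct stake: 6% = 6%.
Via Juniper: 45% × 94% = 42.3%.
Total: 6% + 42.3% = 48.3%.
Rounded: 48.30%.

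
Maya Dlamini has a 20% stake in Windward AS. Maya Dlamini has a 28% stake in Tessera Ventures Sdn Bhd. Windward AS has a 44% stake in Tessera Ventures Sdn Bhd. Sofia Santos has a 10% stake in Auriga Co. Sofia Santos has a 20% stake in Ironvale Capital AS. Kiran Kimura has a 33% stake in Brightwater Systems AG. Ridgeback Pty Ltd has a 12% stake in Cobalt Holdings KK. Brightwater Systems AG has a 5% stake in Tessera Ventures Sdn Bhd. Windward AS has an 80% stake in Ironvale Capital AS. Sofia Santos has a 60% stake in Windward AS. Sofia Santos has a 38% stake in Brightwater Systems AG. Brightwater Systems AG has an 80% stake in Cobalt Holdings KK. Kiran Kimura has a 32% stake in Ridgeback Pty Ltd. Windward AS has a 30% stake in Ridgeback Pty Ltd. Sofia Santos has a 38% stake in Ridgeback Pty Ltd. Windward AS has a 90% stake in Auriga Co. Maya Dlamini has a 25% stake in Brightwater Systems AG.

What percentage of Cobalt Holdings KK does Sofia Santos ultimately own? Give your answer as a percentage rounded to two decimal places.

37.12%

Sofia reaches Cobalt along 3 paths.
Via Brightwater: 38% × 80% = 30.4%.
Via Windward → Ridgeback: 60% × 30% × 12% = 2.16%.
Via Ridgeback: 38% × 12% = 4.56%.
Total: 30.4% + 2.16% + 4.56% = 37.12%.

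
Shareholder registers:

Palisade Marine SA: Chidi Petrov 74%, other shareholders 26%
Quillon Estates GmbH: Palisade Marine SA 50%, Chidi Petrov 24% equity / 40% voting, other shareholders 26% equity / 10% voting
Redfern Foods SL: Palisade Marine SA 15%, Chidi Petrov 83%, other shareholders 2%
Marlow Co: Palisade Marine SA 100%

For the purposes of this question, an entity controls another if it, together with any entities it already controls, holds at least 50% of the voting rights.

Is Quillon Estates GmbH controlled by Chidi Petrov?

Chidi holds 74% of Palisade, so Chidi controls Palisade.
Palisade and Chidi together hold 50% + 40% = 90% of Quillon, so Chidi controls Quillon.

Yes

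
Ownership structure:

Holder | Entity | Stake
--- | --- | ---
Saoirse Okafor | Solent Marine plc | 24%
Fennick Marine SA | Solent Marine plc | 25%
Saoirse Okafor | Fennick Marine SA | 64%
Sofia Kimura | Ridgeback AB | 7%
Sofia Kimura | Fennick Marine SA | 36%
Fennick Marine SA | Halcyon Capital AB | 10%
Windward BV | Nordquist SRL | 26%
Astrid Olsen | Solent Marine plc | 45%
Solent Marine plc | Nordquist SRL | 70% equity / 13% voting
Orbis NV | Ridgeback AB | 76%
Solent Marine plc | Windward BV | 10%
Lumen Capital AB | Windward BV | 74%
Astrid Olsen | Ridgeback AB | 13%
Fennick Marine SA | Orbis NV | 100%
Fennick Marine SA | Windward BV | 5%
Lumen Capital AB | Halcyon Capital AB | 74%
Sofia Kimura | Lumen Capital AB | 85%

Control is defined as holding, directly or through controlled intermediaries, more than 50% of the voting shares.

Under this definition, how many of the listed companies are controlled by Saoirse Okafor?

Saoirse holds 64% of Fennick, so Saoirse controls Fennick.
Fennick holds 100% of Orbis, so Saoirse controls Orbis.
Orbis holds 76% of Ridgeback, so Saoirse controls Ridgeback.
No other company's threshold is met.
Saoirse controls 3 companies.

3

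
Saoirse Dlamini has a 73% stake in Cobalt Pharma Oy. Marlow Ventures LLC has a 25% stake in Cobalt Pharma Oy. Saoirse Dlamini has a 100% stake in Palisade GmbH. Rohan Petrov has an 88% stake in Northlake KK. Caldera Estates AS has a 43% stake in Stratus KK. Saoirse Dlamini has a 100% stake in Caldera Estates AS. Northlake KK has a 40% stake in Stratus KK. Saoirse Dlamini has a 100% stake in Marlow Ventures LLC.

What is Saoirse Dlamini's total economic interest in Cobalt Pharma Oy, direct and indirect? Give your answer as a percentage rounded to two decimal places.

Saoirse reaches Cobalt along 2 paths.
Direct stake: 73% = 73%.
Via Marlow: 100% × 25% = 25%.
Total: 73% + 25% = 98%.
Rounded: 98.00%.

98.00%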